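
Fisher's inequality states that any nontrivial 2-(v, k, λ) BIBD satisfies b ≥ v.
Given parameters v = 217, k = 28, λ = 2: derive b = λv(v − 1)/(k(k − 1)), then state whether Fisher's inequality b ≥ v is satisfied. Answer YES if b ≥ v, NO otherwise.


b = λv(v − 1)/(k(k − 1)) = 2·217·216/(28·27) = 93744/756 = 124.
Compare with v = 217: b < v, so Fisher's inequality fails.

NO


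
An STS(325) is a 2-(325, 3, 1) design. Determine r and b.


An STS(v) is a 2-(v, 3, 1) BIBD: block size k = 3, λ = 1.
Replication: r(k − 1) = λ(v − 1) ⇒ r·2 = 325 − 1 = 324 ⇒ r = 162.
Block count: bk = vr ⇒ b·3 = 325·162 = 52650 ⇒ b = 17550.
(Check via b = v(v − 1)/6 = 325·324/6 = 105300/6 = 17550.)

r = 162, b = 17550.


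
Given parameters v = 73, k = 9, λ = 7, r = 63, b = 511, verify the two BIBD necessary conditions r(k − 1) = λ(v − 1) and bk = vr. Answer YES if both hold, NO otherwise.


Condition (i): r(k − 1) = 63·8 = 504; λ(v − 1) = 7·72 = 504. Match? YES.
Condition (ii): bk = 511·9 = 4599; vr = 73·63 = 4599. Match? YES.
Both conditions hold? YES.

YES


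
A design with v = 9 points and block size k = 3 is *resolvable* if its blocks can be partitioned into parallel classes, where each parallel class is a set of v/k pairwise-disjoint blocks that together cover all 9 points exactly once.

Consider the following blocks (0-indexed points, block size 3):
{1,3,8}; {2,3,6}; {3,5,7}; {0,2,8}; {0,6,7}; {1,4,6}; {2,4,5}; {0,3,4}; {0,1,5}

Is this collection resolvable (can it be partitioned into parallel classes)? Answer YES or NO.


v = 9, block size k = 3, number of blocks = 9.
For resolvability, blocks must partition into parallel classes of size v/k = 3.
Total blocks must therefore be a multiple of 3: 9 = 3·3 + 0 ⇒ divisible ✓.
Consider block {2,3,6}. The only other block(s) in the collection disjoint from it are {0,1,5} — just 1 block(s). Any parallel class containing {2,3,6} would need 2 other blocks each disjoint from it, so no parallel class of size 3 can contain {2,3,6}.
Since every block must belong to some parallel class in a resolution, the collection cannot be partitioned into parallel classes.
Resolvable? NO.

NO


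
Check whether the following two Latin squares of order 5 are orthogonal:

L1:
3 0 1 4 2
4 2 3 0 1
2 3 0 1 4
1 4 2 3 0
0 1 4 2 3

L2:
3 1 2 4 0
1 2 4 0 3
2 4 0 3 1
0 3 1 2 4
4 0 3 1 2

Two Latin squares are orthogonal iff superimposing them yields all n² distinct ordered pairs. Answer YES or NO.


Form the n² = 25 superimposed pairs (L1[i][j], L2[i][j]), row by row (rows and columns indexed from 0):
row 0: (3,3) (0,1) (1,2) (4,4) (2,0)
row 1: (4,1) (2,2) (3,4) (0,0) (1,3)
row 2: (2,2) (3,4) (0,0) (1,3) (4,1)
row 3: (1,0) (4,3) (2,1) (3,2) (0,4)
row 4: (0,4) (1,0) (4,3) (2,1) (3,2)
Orthogonality requires all 25 pairs distinct.
But the pair (2,2) repeats: cell (1,1) has L1 = 2, L2 = 2, and cell (2,0) has L1 = 2, L2 = 2.
A repeated pair means some other pair never occurs (only 15 distinct pairs out of 25), so the squares are not orthogonal.
Conclusion: NO.

NO


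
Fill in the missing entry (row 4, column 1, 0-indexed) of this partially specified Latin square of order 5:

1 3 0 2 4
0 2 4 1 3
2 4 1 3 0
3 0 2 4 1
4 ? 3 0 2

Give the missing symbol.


Row 4 contains symbols [0, 2, 3, 4] — missing [1].
Column 1 contains symbols [0, 2, 3, 4] — missing [1].
The missing symbol must appear in both missing sets; intersection = [1].
Therefore the hidden value is 1.

Missing value = 1.


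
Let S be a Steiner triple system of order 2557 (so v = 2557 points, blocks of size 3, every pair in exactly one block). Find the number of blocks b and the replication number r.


An STS(v) is a 2-(v, 3, 1) BIBD: block size k = 3, λ = 1.
Replication: r(k − 1) = λ(v − 1) ⇒ r·2 = 2557 − 1 = 2556 ⇒ r = 1278.
Block count: b = v(v − 1)/6 = 2557·2556/6 = 6535692/6 = 1089282.
(Check via bk = vr: 1089282·3 = 3267846 = 2557·1278 = 3267846 ✓.)

r = 1278, b = 1089282.


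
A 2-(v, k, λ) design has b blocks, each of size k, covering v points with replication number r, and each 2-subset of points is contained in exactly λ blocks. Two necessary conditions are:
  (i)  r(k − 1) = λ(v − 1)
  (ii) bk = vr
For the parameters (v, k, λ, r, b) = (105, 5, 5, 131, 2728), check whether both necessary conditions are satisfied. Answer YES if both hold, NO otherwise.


Condition (i): r(k − 1) = 131·4 = 524; λ(v − 1) = 5·104 = 520. Match? NO.
Condition (ii): bk = 2728·5 = 13640; vr = 105·131 = 13755. Match? NO.
Both conditions hold? NO.

NO


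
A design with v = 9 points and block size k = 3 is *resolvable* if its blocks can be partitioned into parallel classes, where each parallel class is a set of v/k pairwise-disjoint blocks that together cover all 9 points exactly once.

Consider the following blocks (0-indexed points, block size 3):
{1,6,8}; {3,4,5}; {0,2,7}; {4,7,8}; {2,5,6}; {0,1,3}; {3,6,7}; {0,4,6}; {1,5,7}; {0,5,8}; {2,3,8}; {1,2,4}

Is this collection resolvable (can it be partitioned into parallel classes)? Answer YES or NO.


v = 9, block size k = 3, number of blocks = 12.
For resolvability, blocks must partition into parallel classes of size v/k = 3.
Total blocks must therefore be a multiple of 3: 12 = 3·4 + 0 ⇒ divisible ✓.
Greedy packing gives 4 candidate class(es). Each should be a full parallel class (size 3, covers all 9 points).
  Class 1 (3 blocks): {1,6,8}; {3,4,5}; {0,2,7}. Points covered: [0, 1, 2, 3, 4, 5, 6, 7, 8].
  Class 2 (3 blocks): {4,7,8}; {2,5,6}; {0,1,3}. Points covered: [0, 1, 2, 3, 4, 5, 6, 7, 8].
  Class 3 (3 blocks): {3,6,7}; {0,5,8}; {1,2,4}. Points covered: [0, 1, 2, 3, 4, 5, 6, 7, 8].
  Class 4 (3 blocks): {0,4,6}; {1,5,7}; {2,3,8}. Points covered: [0, 1, 2, 3, 4, 5, 6, 7, 8].
All classes full (size 3)? YES. All classes cover every point? YES.
Resolvable? YES.

YES


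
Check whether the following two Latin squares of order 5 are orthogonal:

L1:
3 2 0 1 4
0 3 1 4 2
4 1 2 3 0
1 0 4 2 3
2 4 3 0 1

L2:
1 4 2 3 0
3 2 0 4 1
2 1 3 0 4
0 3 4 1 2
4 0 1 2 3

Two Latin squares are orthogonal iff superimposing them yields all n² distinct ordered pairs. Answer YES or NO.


Form the n² = 25 superimposed pairs (L1[i][j], L2[i][j]), row by row (rows and columns indexed from 0):
row 0: (3,1) (2,4) (0,2) (1,3) (4,0)
row 1: (0,3) (3,2) (1,0) (4,4) (2,1)
row 2: (4,2) (1,1) (2,3) (3,0) (0,4)
row 3: (1,0) (0,3) (4,4) (2,1) (3,2)
row 4: (2,4) (4,0) (3,1) (0,2) (1,3)
Orthogonality requires all 25 pairs distinct.
But the pair (1,0) repeats: cell (1,2) has L1 = 1, L2 = 0, and cell (3,0) has L1 = 1, L2 = 0.
A repeated pair means some other pair never occurs (only 15 distinct pairs out of 25), so the squares are not orthogonal.
Conclusion: NO.

NO


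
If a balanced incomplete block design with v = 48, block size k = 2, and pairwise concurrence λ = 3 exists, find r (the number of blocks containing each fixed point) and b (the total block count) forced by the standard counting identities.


Any 2-(v, k, λ) BIBD satisfies two necessary conditions:
  (i)  Each point sits in r blocks, and counting incidences through any fixed point gives r(k − 1) = λ(v − 1), so r = λ(v − 1)/(k − 1).
  (ii) Total incidences bk = vr, so b = vr/k.
Step 1: r = λ(v − 1)/(k − 1) = 3·(48 − 1)/(2 − 1) = 3·47/1 = 141/1 = 141.
Step 2: b = vr/k = 48·141/2 = 6768/2 = 3384.
Check integrality: r = 141 ∈ Z ✓, b = 3384 ∈ Z ✓.
(These identities are necessary conditions: they determine r and b for any design with these parameters, but do not by themselves prove that one exists.)

r = 141, b = 3384.


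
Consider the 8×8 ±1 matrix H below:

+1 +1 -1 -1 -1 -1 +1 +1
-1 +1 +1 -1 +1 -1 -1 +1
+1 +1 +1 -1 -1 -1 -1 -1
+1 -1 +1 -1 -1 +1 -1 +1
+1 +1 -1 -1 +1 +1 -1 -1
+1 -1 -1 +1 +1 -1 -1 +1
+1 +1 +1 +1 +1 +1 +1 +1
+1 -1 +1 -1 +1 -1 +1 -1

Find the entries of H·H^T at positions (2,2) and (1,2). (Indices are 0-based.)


Row 1 of H: [-1, 1, 1, -1, 1, -1, -1, 1].
Row 2 of H: [1, 1, 1, -1, -1, -1, -1, -1].
(H·H^T)[2][2] = Σ_j H[2][j]·H[2][j] = (1)² + (1)² + (1)² + (-1)² + (-1)² + (-1)² + (-1)² + (-1)² = 1 + 1 + 1 + 1 + 1 + 1 + 1 + 1 = 8.
(H·H^T)[1][2] = Σ_j H[1][j]·H[2][j] = (-1)·(1) + (1)·(1) + (1)·(1) + (-1)·(-1) + (1)·(-1) + (-1)·(-1) + (-1)·(-1) + (1)·(-1) = -1 + 1 + 1 + 1 + -1 + 1 + 1 + -1 = 2.
Rows 1 and 2 are not orthogonal (dot product = 2 ≠ 0), so H is not a Hadamard matrix.

(2,2) entry = 8; (1,2) entry = 2.


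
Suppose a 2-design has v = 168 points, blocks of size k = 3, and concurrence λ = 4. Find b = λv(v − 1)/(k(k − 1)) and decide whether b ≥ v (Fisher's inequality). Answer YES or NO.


r = λ(v − 1)/(k − 1) = 4·167/2 = 334.
b = vr/k = 168·334/3 = 18704.
Fisher's inequality: b ≥ v ⇔ 18704 ≥ 168? YES.

YES


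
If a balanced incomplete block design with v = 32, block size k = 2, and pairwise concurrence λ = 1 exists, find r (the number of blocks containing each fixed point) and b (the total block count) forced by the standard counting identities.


Any 2-(v, k, λ) BIBD satisfies two necessary conditions:
  (i)  Each point sits in r blocks, and counting incidences through any fixed point gives r(k − 1) = λ(v − 1), so r = λ(v − 1)/(k − 1).
  (ii) Total incidences bk = vr, so b = vr/k.
Step 1: r = λ(v − 1)/(k − 1) = 1·(32 − 1)/(2 − 1) = 1·31/1 = 31/1 = 31.
Step 2: b = vr/k = 32·31/2 = 992/2 = 496.
Check integrality: r = 31 ∈ Z ✓, b = 496 ∈ Z ✓.
(These identities are necessary conditions: they determine r and b for any design with these parameters, but do not by themselves prove that one exists.)

r = 31, b = 496.


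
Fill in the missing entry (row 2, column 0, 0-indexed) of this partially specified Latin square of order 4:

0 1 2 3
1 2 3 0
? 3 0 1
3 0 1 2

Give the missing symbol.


Row 2 contains symbols [0, 1, 3] — missing [2].
Column 0 contains symbols [0, 1, 3] — missing [2].
The missing symbol must appear in both missing sets; intersection = [2].
Therefore the hidden value is 2.

Missing value = 2.


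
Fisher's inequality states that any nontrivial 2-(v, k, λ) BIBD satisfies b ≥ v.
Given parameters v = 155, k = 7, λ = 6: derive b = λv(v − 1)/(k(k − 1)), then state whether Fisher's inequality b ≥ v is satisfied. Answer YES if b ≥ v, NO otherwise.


r = λ(v − 1)/(k − 1) = 6·154/6 = 154.
b = vr/k = 155·154/7 = 3410.
Fisher's inequality: b ≥ v ⇔ 3410 ≥ 155? YES.

YES


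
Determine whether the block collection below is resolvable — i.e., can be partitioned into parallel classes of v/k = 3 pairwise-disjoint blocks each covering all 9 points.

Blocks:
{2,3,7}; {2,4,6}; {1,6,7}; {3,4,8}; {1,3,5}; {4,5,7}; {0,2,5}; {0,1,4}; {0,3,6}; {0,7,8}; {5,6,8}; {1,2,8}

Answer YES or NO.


v = 9, block size k = 3, number of blocks = 12.
For resolvability, blocks must partition into parallel classes of size v/k = 3.
Total blocks must therefore be a multiple of 3: 12 = 3·4 + 0 ⇒ divisible ✓.
Greedy packing gives 4 candidate class(es). Each should be a full parallel class (size 3, covers all 9 points).
  Class 1 (3 blocks): {2,3,7}; {0,1,4}; {5,6,8}. Points covered: [0, 1, 2, 3, 4, 5, 6, 7, 8].
  Class 2 (3 blocks): {2,4,6}; {1,3,5}; {0,7,8}. Points covered: [0, 1, 2, 3, 4, 5, 6, 7, 8].
  Class 3 (3 blocks): {1,6,7}; {3,4,8}; {0,2,5}. Points covered: [0, 1, 2, 3, 4, 5, 6, 7, 8].
  Class 4 (3 blocks): {4,5,7}; {0,3,6}; {1,2,8}. Points covered: [0, 1, 2, 3, 4, 5, 6, 7, 8].
All classes full (size 3)? YES. All classes cover every point? YES.
Resolvable? YES.

YES


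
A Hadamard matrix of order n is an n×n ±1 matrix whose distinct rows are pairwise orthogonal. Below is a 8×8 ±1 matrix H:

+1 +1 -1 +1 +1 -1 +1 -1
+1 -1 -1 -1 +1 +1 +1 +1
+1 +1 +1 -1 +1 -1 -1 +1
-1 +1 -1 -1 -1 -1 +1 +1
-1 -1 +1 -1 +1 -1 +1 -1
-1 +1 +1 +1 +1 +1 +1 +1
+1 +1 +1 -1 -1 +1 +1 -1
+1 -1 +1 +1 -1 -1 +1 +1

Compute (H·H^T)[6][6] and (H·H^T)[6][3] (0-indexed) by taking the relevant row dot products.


Row 3 of H: [-1, 1, -1, -1, -1, -1, 1, 1].
Row 6 of H: [1, 1, 1, -1, -1, 1, 1, -1].
(H·H^T)[6][6] = Σ_j H[6][j]·H[6][j] = (1)² + (1)² + (1)² + (-1)² + (-1)² + (1)² + (1)² + (-1)² = 1 + 1 + 1 + 1 + 1 + 1 + 1 + 1 = 8.
(H·H^T)[6][3] = Σ_j H[6][j]·H[3][j] = (1)·(-1) + (1)·(1) + (1)·(-1) + (-1)·(-1) + (-1)·(-1) + (1)·(-1) + (1)·(1) + (-1)·(1) = -1 + 1 + -1 + 1 + 1 + -1 + 1 + -1 = 0.
So rows 6 and 3 are orthogonal; the diagonal entry equals n = 8.

(6,6) entry = 8; (6,3) entry = 0.


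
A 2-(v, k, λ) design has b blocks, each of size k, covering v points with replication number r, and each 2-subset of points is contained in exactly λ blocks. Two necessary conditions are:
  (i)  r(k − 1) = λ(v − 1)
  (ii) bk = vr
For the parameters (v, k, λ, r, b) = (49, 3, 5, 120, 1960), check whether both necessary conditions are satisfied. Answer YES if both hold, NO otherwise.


Condition (i): r(k − 1) = 120·2 = 240; λ(v − 1) = 5·48 = 240. Match? YES.
Condition (ii): bk = 1960·3 = 5880; vr = 49·120 = 5880. Match? YES.
Both conditions hold? YES.

YES


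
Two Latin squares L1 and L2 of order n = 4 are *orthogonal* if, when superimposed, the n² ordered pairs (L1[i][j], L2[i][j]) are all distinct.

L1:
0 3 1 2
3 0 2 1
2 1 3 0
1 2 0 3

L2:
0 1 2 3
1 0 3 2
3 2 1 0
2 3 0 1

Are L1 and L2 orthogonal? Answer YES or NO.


Form the n² = 16 superimposed pairs (L1[i][j], L2[i][j]), row by row (rows and columns indexed from 0):
row 0: (0,0) (3,1) (1,2) (2,3)
row 1: (3,1) (0,0) (2,3) (1,2)
row 2: (2,3) (1,2) (3,1) (0,0)
row 3: (1,2) (2,3) (0,0) (3,1)
Orthogonality requires all 16 pairs distinct.
But the pair (3,1) repeats: cell (0,1) has L1 = 3, L2 = 1, and cell (1,0) has L1 = 3, L2 = 1.
A repeated pair means some other pair never occurs (only 4 distinct pairs out of 16), so the squares are not orthogonal.
Conclusion: NO.

NO


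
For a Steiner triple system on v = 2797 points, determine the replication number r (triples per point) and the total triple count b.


An STS(v) is a 2-(v, 3, 1) BIBD: block size k = 3, λ = 1.
Replication: r(k − 1) = λ(v − 1) ⇒ r·2 = 2797 − 1 = 2796 ⇒ r = 1398.
Block count: b = v(v − 1)/6 = 2797·2796/6 = 7820412/6 = 1303402.

r = 1398, b = 1303402.


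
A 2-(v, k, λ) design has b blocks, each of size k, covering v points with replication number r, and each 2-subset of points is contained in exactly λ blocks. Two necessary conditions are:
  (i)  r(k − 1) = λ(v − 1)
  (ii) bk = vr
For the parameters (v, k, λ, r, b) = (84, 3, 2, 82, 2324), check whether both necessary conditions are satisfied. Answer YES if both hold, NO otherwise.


Condition (i): r(k − 1) = 82·2 = 164; λ(v − 1) = 2·83 = 166. Match? NO.
Condition (ii): bk = 2324·3 = 6972; vr = 84·82 = 6888. Match? NO.
Both conditions hold? NO.

NO


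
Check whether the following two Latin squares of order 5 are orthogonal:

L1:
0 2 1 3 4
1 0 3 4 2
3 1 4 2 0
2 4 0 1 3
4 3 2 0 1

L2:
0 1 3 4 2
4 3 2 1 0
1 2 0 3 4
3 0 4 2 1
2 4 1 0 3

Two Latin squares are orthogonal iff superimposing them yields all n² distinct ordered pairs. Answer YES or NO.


Form the n² = 25 superimposed pairs (L1[i][j], L2[i][j]), row by row (rows and columns indexed from 0):
row 0: (0,0) (2,1) (1,3) (3,4) (4,2)
row 1: (1,4) (0,3) (3,2) (4,1) (2,0)
row 2: (3,1) (1,2) (4,0) (2,3) (0,4)
row 3: (2,3) (4,0) (0,4) (1,2) (3,1)
row 4: (4,2) (3,4) (2,1) (0,0) (1,3)
Orthogonality requires all 25 pairs distinct.
But the pair (2,3) repeats: cell (2,3) has L1 = 2, L2 = 3, and cell (3,0) has L1 = 2, L2 = 3.
A repeated pair means some other pair never occurs (only 15 distinct pairs out of 25), so the squares are not orthogonal.
Conclusion: NO.

NO


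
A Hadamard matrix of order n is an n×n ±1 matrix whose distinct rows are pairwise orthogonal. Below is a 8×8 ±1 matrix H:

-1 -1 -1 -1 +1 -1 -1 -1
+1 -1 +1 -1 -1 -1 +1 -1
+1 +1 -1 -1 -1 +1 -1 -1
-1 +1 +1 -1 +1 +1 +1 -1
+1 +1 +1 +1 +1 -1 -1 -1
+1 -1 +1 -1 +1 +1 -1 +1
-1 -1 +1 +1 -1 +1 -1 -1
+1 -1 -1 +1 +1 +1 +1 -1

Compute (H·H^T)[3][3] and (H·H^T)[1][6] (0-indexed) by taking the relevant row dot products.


Row 1 of H: [1, -1, 1, -1, -1, -1, 1, -1].
Row 3 of H: [-1, 1, 1, -1, 1, 1, 1, -1].
Row 6 of H: [-1, -1, 1, 1, -1, 1, -1, -1].
(H·H^T)[3][3] = Σ_j H[3][j]·H[3][j] = (-1)² + (1)² + (1)² + (-1)² + (1)² + (1)² + (1)² + (-1)² = 1 + 1 + 1 + 1 + 1 + 1 + 1 + 1 = 8.
(H·H^T)[1][6] = Σ_j H[1][j]·H[6][j] = (1)·(-1) + (-1)·(-1) + (1)·(1) + (-1)·(1) + (-1)·(-1) + (-1)·(1) + (1)·(-1) + (-1)·(-1) = -1 + 1 + 1 + -1 + 1 + -1 + -1 + 1 = 0.
So rows 1 and 6 are orthogonal; the diagonal entry equals n = 8.

(3,3) entry = 8; (1,6) entry = 0.


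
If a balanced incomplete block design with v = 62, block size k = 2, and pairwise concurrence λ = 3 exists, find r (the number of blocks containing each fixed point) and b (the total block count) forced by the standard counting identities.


Any 2-(v, k, λ) BIBD satisfies two necessary conditions:
  (i)  Each point sits in r blocks, and counting incidences through any fixed point gives r(k − 1) = λ(v − 1), so r = λ(v − 1)/(k − 1).
  (ii) Total incidences bk = vr, so b = vr/k.
Step 1: r = λ(v − 1)/(k − 1) = 3·(62 − 1)/(2 − 1) = 3·61/1 = 183/1 = 183.
Step 2: b = vr/k = 62·183/2 = 11346/2 = 5673.
Check integrality: r = 183 ∈ Z ✓, b = 5673 ∈ Z ✓.
(These identities are necessary conditions: they determine r and b for any design with these parameters, but do not by themselves prove that one exists.)

r = 183, b = 5673.


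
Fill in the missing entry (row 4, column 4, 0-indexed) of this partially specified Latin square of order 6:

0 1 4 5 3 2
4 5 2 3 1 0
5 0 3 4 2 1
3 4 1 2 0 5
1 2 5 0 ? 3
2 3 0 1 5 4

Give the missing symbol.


Row 4 contains symbols [0, 1, 2, 3, 5] — missing [4].
Column 4 contains symbols [0, 1, 2, 3, 5] — missing [4].
The missing symbol must appear in both missing sets; intersection = [4].
Therefore the hidden value is 4.

Missing value = 4.


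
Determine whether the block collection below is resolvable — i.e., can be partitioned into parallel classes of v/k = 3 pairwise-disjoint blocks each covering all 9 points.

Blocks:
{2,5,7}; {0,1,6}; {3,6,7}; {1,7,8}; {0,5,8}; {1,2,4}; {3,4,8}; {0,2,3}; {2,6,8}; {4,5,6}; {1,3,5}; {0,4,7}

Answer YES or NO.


v = 9, block size k = 3, number of blocks = 12.
For resolvability, blocks must partition into parallel classes of size v/k = 3.
Total blocks must therefore be a multiple of 3: 12 = 3·4 + 0 ⇒ divisible ✓.
Greedy packing gives 4 candidate class(es). Each should be a full parallel class (size 3, covers all 9 points).
  Class 1 (3 blocks): {2,5,7}; {0,1,6}; {3,4,8}. Points covered: [0, 1, 2, 3, 4, 5, 6, 7, 8].
  Class 2 (3 blocks): {3,6,7}; {0,5,8}; {1,2,4}. Points covered: [0, 1, 2, 3, 4, 5, 6, 7, 8].
  Class 3 (3 blocks): {1,7,8}; {0,2,3}; {4,5,6}. Points covered: [0, 1, 2, 3, 4, 5, 6, 7, 8].
  Class 4 (3 blocks): {2,6,8}; {1,3,5}; {0,4,7}. Points covered: [0, 1, 2, 3, 4, 5, 6, 7, 8].
All classes full (size 3)? YES. All classes cover every point? YES.
Resolvable? YES.

YES


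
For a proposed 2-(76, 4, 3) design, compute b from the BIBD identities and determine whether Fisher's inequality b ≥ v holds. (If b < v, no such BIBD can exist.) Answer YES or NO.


b = λv(v − 1)/(k(k − 1)) = 3·76·75/(4·3) = 17100/12 = 1425.
Compare with v = 76: b ≥ v, so Fisher's inequality holds.

YES


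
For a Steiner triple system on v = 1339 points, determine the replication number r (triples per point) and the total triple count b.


An STS(v) is a 2-(v, 3, 1) BIBD: block size k = 3, λ = 1.
Replication: r(k − 1) = λ(v − 1) ⇒ r·2 = 1339 − 1 = 1338 ⇒ r = 669.
Block count: b = v(v − 1)/6 = 1339·1338/6 = 1791582/6 = 298597.

r = 669, b = 298597.


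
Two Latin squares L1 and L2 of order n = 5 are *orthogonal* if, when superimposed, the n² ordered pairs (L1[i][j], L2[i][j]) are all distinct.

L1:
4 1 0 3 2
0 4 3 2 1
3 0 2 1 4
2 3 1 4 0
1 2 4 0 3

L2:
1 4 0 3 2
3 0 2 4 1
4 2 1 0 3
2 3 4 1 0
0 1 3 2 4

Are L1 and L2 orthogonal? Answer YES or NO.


Form the n² = 25 superimposed pairs (L1[i][j], L2[i][j]), row by row (rows and columns indexed from 0):
row 0: (4,1) (1,4) (0,0) (3,3) (2,2)
row 1: (0,3) (4,0) (3,2) (2,4) (1,1)
row 2: (3,4) (0,2) (2,1) (1,0) (4,3)
row 3: (2,2) (3,3) (1,4) (4,1) (0,0)
row 4: (1,0) (2,1) (4,3) (0,2) (3,4)
Orthogonality requires all 25 pairs distinct.
But the pair (2,2) repeats: cell (0,4) has L1 = 2, L2 = 2, and cell (3,0) has L1 = 2, L2 = 2.
A repeated pair means some other pair never occurs (only 15 distinct pairs out of 25), so the squares are not orthogonal.
Conclusion: NO.

NO


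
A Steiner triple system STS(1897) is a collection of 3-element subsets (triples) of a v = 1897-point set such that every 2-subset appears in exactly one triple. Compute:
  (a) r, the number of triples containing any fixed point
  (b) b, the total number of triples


An STS(v) is a 2-(v, 3, 1) BIBD: block size k = 3, λ = 1.
Replication: r(k − 1) = λ(v − 1) ⇒ r·2 = 1897 − 1 = 1896 ⇒ r = 948.
Block count: b = v(v − 1)/6 = 1897·1896/6 = 3596712/6 = 599452.
(Check via bk = vr: 599452·3 = 1798356 = 1897·948 = 1798356 ✓.)

r = 948, b = 599452.


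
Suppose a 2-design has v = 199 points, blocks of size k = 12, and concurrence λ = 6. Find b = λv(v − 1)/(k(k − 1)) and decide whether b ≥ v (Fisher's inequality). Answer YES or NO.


r = λ(v − 1)/(k − 1) = 6·198/11 = 108.
b = vr/k = 199·108/12 = 1791.
Fisher's inequality: b ≥ v ⇔ 1791 ≥ 199? YES.

YES


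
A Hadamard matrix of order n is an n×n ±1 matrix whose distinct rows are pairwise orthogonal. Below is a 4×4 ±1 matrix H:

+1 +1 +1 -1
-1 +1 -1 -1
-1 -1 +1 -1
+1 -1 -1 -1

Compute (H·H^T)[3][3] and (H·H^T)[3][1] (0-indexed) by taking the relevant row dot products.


Row 1 of H: [-1, 1, -1, -1].
Row 3 of H: [1, -1, -1, -1].
(H·H^T)[3][3] = Σ_j H[3][j]·H[3][j] = (1)² + (-1)² + (-1)² + (-1)² = 1 + 1 + 1 + 1 = 4.
(H·H^T)[3][1] = Σ_j H[3][j]·H[1][j] = (1)·(-1) + (-1)·(1) + (-1)·(-1) + (-1)·(-1) = -1 + -1 + 1 + 1 = 0.
So rows 3 and 1 are orthogonal; the diagonal entry equals n = 4.

(3,3) entry = 4; (3,1) entry = 0.


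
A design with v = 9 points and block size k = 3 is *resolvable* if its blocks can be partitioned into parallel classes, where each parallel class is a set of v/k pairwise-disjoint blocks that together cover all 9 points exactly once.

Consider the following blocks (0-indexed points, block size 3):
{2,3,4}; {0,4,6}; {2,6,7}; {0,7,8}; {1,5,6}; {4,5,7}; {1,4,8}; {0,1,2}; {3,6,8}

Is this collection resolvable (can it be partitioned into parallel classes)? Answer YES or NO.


v = 9, block size k = 3, number of blocks = 9.
For resolvability, blocks must partition into parallel classes of size v/k = 3.
Total blocks must therefore be a multiple of 3: 9 = 3·3 + 0 ⇒ divisible ✓.
Consider block {0,4,6}. It intersects every other block in the collection, so no parallel class of size 3 can contain it.
Since every block must belong to some parallel class in a resolution, the collection cannot be partitioned into parallel classes.
Resolvable? NO.

NO


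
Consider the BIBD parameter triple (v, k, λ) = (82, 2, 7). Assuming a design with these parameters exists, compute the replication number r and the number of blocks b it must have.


Any 2-(v, k, λ) BIBD satisfies two necessary conditions:
  (i)  Each point sits in r blocks, and counting incidences through any fixed point gives r(k − 1) = λ(v − 1), so r = λ(v − 1)/(k − 1).
  (ii) Total incidences bk = vr, so b = vr/k.
Step 1: r = λ(v − 1)/(k − 1) = 7·(82 − 1)/(2 − 1) = 7·81/1 = 567/1 = 567.
Step 2: b = vr/k = 82·567/2 = 46494/2 = 23247.
Check integrality: r = 567 ∈ Z ✓, b = 23247 ∈ Z ✓.
(These identities are necessary conditions: they determine r and b for any design with these parameters, but do not by themselves prove that one exists.)

r = 567, b = 23247.


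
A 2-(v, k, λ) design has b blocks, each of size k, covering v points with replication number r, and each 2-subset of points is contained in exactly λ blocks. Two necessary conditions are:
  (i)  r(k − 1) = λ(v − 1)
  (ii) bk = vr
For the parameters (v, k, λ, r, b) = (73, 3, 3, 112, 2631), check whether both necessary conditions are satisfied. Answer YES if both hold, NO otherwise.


Condition (i): r(k − 1) = 112·2 = 224; λ(v − 1) = 3·72 = 216. Match? NO.
Condition (ii): bk = 2631·3 = 7893; vr = 73·112 = 8176. Match? NO.
Both conditions hold? NO.

NO


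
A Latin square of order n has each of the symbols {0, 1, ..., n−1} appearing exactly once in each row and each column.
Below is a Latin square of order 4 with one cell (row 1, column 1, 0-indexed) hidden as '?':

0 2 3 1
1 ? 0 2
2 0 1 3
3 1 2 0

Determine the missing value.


Row 1 contains symbols [0, 1, 2] — missing [3].
Column 1 contains symbols [0, 1, 2] — missing [3].
The missing symbol must appear in both missing sets; intersection = [3].
Therefore the hidden value is 3.

Missing value = 3.


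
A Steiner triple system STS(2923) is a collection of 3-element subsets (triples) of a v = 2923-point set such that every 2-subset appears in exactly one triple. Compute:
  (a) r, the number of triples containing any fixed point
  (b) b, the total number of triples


An STS(v) is a 2-(v, 3, 1) BIBD: block size k = 3, λ = 1.
Replication: r(k − 1) = λ(v − 1) ⇒ r·2 = 2923 − 1 = 2922 ⇒ r = 1461.
Block count: b = v(v − 1)/6 = 2923·2922/6 = 8541006/6 = 1423501.

r = 1461, b = 1423501.


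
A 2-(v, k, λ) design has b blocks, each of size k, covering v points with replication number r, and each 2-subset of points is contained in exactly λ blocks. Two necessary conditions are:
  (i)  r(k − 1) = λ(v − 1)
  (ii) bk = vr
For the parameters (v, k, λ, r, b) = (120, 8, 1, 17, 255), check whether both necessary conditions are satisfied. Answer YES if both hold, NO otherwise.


Condition (i): r(k − 1) = 17·7 = 119; λ(v − 1) = 1·119 = 119. Match? YES.
Condition (ii): bk = 255·8 = 2040; vr = 120·17 = 2040. Match? YES.
Both conditions hold? YES.

YES


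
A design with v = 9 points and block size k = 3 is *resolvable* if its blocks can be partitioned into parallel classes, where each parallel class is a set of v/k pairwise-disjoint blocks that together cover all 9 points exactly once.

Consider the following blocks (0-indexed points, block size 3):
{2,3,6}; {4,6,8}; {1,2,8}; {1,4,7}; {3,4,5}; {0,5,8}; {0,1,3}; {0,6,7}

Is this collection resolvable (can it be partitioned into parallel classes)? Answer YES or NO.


v = 9, block size k = 3, number of blocks = 8.
For resolvability, blocks must partition into parallel classes of size v/k = 3.
Total blocks must therefore be a multiple of 3: 8 = 3·2 + 2 ⇒ not divisible ✗.
Resolvable? NO.

NO


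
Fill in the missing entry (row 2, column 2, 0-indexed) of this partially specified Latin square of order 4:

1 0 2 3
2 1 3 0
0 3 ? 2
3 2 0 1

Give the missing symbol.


Row 2 contains symbols [0, 2, 3] — missing [1].
Column 2 contains symbols [0, 2, 3] — missing [1].
The missing symbol must appear in both missing sets; intersection = [1].
Therefore the hidden value is 1.

Missing value = 1.


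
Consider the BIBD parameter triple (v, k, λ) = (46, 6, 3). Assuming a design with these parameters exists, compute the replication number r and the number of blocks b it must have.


Any 2-(v, k, λ) BIBD satisfies two necessary conditions:
  (i)  Each point sits in r blocks, and counting incidences through any fixed point gives r(k − 1) = λ(v − 1), so r = λ(v − 1)/(k − 1).
  (ii) Total incidences bk = vr, so b = vr/k.
Step 1: r = λ(v − 1)/(k − 1) = 3·(46 − 1)/(6 − 1) = 3·45/5 = 135/5 = 27.
Step 2: b = vr/k = 46·27/6 = 1242/6 = 207.
Check integrality: r = 27 ∈ Z ✓, b = 207 ∈ Z ✓.
(These identities are necessary conditions: they determine r and b for any design with these parameters, but do not by themselves prove that one exists.)

r = 27, b = 207.


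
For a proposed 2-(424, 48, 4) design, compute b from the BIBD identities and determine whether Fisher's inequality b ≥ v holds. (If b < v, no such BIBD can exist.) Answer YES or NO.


b = λv(v − 1)/(k(k − 1)) = 4·424·423/(48·47) = 717408/2256 = 318.
Compare with v = 424: b < v, so Fisher's inequality fails.

NO


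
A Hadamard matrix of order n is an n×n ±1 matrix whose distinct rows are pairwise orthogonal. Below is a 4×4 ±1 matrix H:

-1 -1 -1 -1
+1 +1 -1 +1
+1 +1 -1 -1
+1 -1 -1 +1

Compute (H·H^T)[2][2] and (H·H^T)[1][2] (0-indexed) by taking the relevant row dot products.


Row 1 of H: [1, 1, -1, 1].
Row 2 of H: [1, 1, -1, -1].
(H·H^T)[2][2] = Σ_j H[2][j]·H[2][j] = (1)² + (1)² + (-1)² + (-1)² = 1 + 1 + 1 + 1 = 4.
(H·H^T)[1][2] = Σ_j H[1][j]·H[2][j] = (1)·(1) + (1)·(1) + (-1)·(-1) + (1)·(-1) = 1 + 1 + 1 + -1 = 2.
Rows 1 and 2 are not orthogonal (dot product = 2 ≠ 0), so H is not a Hadamard matrix.

(2,2) entry = 4; (1,2) entry = 2.


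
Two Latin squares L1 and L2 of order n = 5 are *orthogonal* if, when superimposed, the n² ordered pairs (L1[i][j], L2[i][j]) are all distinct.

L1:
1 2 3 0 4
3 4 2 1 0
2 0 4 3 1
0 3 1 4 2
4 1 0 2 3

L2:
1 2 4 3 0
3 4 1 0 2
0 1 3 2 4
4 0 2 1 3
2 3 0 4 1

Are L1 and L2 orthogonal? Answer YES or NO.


Form the n² = 25 superimposed pairs (L1[i][j], L2[i][j]), row by row (rows and columns indexed from 0):
row 0: (1,1) (2,2) (3,4) (0,3) (4,0)
row 1: (3,3) (4,4) (2,1) (1,0) (0,2)
row 2: (2,0) (0,1) (4,3) (3,2) (1,4)
row 3: (0,4) (3,0) (1,2) (4,1) (2,3)
row 4: (4,2) (1,3) (0,0) (2,4) (3,1)
Orthogonality requires all 25 pairs distinct.
Check by first coordinate: for each symbol s of L1, list the L2 entries in the n cells where L1 = s; they must all differ.
  L1 = 0: L2 entries (in reading order) 3, 2, 1, 4, 0 — all 5 distinct ✓
  L1 = 1: L2 entries (in reading order) 1, 0, 4, 2, 3 — all 5 distinct ✓
  L1 = 2: L2 entries (in reading order) 2, 1, 0, 3, 4 — all 5 distinct ✓
  L1 = 3: L2 entries (in reading order) 4, 3, 2, 0, 1 — all 5 distinct ✓
  L1 = 4: L2 entries (in reading order) 0, 4, 3, 1, 2 — all 5 distinct ✓
Every symbol of L1 meets every symbol of L2 exactly once, so all 25 pairs are distinct (25 of 25).
Conclusion: YES.

YES


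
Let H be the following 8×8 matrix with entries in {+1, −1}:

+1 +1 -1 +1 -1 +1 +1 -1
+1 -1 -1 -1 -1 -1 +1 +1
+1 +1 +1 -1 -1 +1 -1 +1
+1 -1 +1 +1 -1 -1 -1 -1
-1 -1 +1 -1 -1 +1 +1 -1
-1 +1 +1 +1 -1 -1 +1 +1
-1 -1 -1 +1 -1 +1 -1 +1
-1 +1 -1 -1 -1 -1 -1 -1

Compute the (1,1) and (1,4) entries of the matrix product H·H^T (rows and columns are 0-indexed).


Row 1 of H: [1, -1, -1, -1, -1, -1, 1, 1].
Row 4 of H: [-1, -1, 1, -1, -1, 1, 1, -1].
(H·H^T)[1][1] = Σ_j H[1][j]·H[1][j] = (1)² + (-1)² + (-1)² + (-1)² + (-1)² + (-1)² + (1)² + (1)² = 1 + 1 + 1 + 1 + 1 + 1 + 1 + 1 = 8.
(H·H^T)[1][4] = Σ_j H[1][j]·H[4][j] = (1)·(-1) + (-1)·(-1) + (-1)·(1) + (-1)·(-1) + (-1)·(-1) + (-1)·(1) + (1)·(1) + (1)·(-1) = -1 + 1 + -1 + 1 + 1 + -1 + 1 + -1 = 0.
So rows 1 and 4 are orthogonal; the diagonal entry equals n = 8.

(1,1) entry = 8; (1,4) entry = 0.


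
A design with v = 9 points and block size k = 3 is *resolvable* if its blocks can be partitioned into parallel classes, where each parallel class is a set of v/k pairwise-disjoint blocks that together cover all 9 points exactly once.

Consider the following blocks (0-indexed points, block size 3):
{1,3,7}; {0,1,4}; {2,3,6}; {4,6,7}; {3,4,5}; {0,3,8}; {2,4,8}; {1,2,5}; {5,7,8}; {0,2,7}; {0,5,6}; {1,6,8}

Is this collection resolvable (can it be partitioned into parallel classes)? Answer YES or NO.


v = 9, block size k = 3, number of blocks = 12.
For resolvability, blocks must partition into parallel classes of size v/k = 3.
Total blocks must therefore be a multiple of 3: 12 = 3·4 + 0 ⇒ divisible ✓.
Greedy packing gives 4 candidate class(es). Each should be a full parallel class (size 3, covers all 9 points).
  Class 1 (3 blocks): {1,3,7}; {2,4,8}; {0,5,6}. Points covered: [0, 1, 2, 3, 4, 5, 6, 7, 8].
  Class 2 (3 blocks): {0,1,4}; {2,3,6}; {5,7,8}. Points covered: [0, 1, 2, 3, 4, 5, 6, 7, 8].
  Class 3 (3 blocks): {4,6,7}; {0,3,8}; {1,2,5}. Points covered: [0, 1, 2, 3, 4, 5, 6, 7, 8].
  Class 4 (3 blocks): {3,4,5}; {0,2,7}; {1,6,8}. Points covered: [0, 1, 2, 3, 4, 5, 6, 7, 8].
All classes full (size 3)? YES. All classes cover every point? YES.
Resolvable? YES.

YES


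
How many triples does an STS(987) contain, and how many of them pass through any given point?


An STS(v) is a 2-(v, 3, 1) BIBD: block size k = 3, λ = 1.
Replication: r(k − 1) = λ(v − 1) ⇒ r·2 = 987 − 1 = 986 ⇒ r = 493.
Block count: b = v(v − 1)/6 = 987·986/6 = 973182/6 = 162197.

r = 493, b = 162197.


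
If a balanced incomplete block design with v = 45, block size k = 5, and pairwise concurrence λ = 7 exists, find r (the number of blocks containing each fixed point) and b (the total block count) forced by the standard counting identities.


Any 2-(v, k, λ) BIBD satisfies two necessary conditions:
  (i)  Each point sits in r blocks, and counting incidences through any fixed point gives r(k − 1) = λ(v − 1), so r = λ(v − 1)/(k − 1).
  (ii) Total incidences bk = vr, so b = vr/k.
Step 1: r = λ(v − 1)/(k − 1) = 7·(45 − 1)/(5 − 1) = 7·44/4 = 308/4 = 77.
Step 2: b = vr/k = 45·77/5 = 3465/5 = 693.
Check integrality: r = 77 ∈ Z ✓, b = 693 ∈ Z ✓.
(These identities are necessary conditions: they determine r and b for any design with these parameters, but do not by themselves prove that one exists.)

r = 77, b = 693.


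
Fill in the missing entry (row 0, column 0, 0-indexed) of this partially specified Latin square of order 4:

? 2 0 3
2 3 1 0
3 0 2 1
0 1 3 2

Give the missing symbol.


Row 0 contains symbols [0, 2, 3] — missing [1].
Column 0 contains symbols [0, 2, 3] — missing [1].
The missing symbol must appear in both missing sets; intersection = [1].
Therefore the hidden value is 1.

Missing value = 1.


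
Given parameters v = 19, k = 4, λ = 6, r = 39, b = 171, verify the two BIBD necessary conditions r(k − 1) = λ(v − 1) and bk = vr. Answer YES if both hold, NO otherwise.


Condition (i): r(k − 1) = 39·3 = 117; λ(v − 1) = 6·18 = 108. Match? NO.
Condition (ii): bk = 171·4 = 684; vr = 19·39 = 741. Match? NO.
Both conditions hold? NO.

NO


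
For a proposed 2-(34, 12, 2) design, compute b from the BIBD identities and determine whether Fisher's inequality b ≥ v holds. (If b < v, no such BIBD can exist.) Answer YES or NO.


r = λ(v − 1)/(k − 1) = 2·33/11 = 6.
b = vr/k = 34·6/12 = 17.
Fisher's inequality: b ≥ v ⇔ 17 ≥ 34? NO.

NO


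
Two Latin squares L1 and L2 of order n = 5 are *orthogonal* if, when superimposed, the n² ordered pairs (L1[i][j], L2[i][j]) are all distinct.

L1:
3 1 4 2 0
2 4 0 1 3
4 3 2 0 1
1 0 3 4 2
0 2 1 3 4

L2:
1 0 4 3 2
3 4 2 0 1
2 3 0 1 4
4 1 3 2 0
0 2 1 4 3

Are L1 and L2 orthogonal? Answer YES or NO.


Form the n² = 25 superimposed pairs (L1[i][j], L2[i][j]), row by row (rows and columns indexed from 0):
row 0: (3,1) (1,0) (4,4) (2,3) (0,2)
row 1: (2,3) (4,4) (0,2) (1,0) (3,1)
row 2: (4,2) (3,3) (2,0) (0,1) (1,4)
row 3: (1,4) (0,1) (3,3) (4,2) (2,0)
row 4: (0,0) (2,2) (1,1) (3,4) (4,3)
Orthogonality requires all 25 pairs distinct.
But the pair (2,3) repeats: cell (0,3) has L1 = 2, L2 = 3, and cell (1,0) has L1 = 2, L2 = 3.
A repeated pair means some other pair never occurs (only 15 distinct pairs out of 25), so the squares are not orthogonal.
Conclusion: NO.

NO


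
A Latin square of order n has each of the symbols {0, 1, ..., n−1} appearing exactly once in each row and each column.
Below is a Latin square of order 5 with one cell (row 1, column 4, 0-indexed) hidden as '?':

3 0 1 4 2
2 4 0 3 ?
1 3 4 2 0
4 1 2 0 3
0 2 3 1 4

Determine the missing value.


Row 1 contains symbols [0, 2, 3, 4] — missing [1].
Column 4 contains symbols [0, 2, 3, 4] — missing [1].
The missing symbol must appear in both missing sets; intersection = [1].
Therefore the hidden value is 1.

Missing value = 1.


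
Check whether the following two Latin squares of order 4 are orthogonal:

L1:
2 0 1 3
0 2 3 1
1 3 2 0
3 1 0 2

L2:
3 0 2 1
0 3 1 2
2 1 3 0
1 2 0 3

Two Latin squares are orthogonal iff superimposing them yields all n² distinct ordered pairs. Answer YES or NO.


Form the n² = 16 superimposed pairs (L1[i][j], L2[i][j]), row by row (rows and columns indexed from 0):
row 0: (2,3) (0,0) (1,2) (3,1)
row 1: (0,0) (2,3) (3,1) (1,2)
row 2: (1,2) (3,1) (2,3) (0,0)
row 3: (3,1) (1,2) (0,0) (2,3)
Orthogonality requires all 16 pairs distinct.
But the pair (0,0) repeats: cell (0,1) has L1 = 0, L2 = 0, and cell (1,0) has L1 = 0, L2 = 0.
A repeated pair means some other pair never occurs (only 4 distinct pairs out of 16), so the squares are not orthogonal.
Conclusion: NO.

NO


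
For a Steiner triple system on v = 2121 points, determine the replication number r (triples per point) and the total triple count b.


An STS(v) is a 2-(v, 3, 1) BIBD: block size k = 3, λ = 1.
Replication: r(k − 1) = λ(v − 1) ⇒ r·2 = 2121 − 1 = 2120 ⇒ r = 1060.
Block count: b = v(v − 1)/6 = 2121·2120/6 = 4496520/6 = 749420.

r = 1060, b = 749420.


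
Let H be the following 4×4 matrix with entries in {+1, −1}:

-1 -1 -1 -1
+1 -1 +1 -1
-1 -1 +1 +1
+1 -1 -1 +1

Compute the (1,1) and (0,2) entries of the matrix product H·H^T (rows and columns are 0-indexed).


Row 0 of H: [-1, -1, -1, -1].
Row 1 of H: [1, -1, 1, -1].
Row 2 of H: [-1, -1, 1, 1].
(H·H^T)[1][1] = Σ_j H[1][j]·H[1][j] = (1)² + (-1)² + (1)² + (-1)² = 1 + 1 + 1 + 1 = 4.
(H·H^T)[0][2] = Σ_j H[0][j]·H[2][j] = (-1)·(-1) + (-1)·(-1) + (-1)·(1) + (-1)·(1) = 1 + 1 + -1 + -1 = 0.
So rows 0 and 2 are orthogonal; the diagonal entry equals n = 4.

(1,1) entry = 4; (0,2) entry = 0.


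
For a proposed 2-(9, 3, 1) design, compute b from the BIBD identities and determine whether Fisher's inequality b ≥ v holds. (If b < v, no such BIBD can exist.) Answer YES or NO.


b = λv(v − 1)/(k(k − 1)) = 1·9·8/(3·2) = 72/6 = 12.
Compare with v = 9: b ≥ v, so Fisher's inequality holds.

YES


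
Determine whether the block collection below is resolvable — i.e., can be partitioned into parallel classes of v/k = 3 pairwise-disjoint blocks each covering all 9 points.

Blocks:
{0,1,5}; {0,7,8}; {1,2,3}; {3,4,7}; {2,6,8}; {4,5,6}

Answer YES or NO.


v = 9, block size k = 3, number of blocks = 6.
For resolvability, blocks must partition into parallel classes of size v/k = 3.
Total blocks must therefore be a multiple of 3: 6 = 3·2 + 0 ⇒ divisible ✓.
Greedy packing gives 2 candidate class(es). Each should be a full parallel class (size 3, covers all 9 points).
  Class 1 (3 blocks): {0,1,5}; {3,4,7}; {2,6,8}. Points covered: [0, 1, 2, 3, 4, 5, 6, 7, 8].
  Class 2 (3 blocks): {0,7,8}; {1,2,3}; {4,5,6}. Points covered: [0, 1, 2, 3, 4, 5, 6, 7, 8].
All classes full (size 3)? YES. All classes cover every point? YES.
Resolvable? YES.

YES


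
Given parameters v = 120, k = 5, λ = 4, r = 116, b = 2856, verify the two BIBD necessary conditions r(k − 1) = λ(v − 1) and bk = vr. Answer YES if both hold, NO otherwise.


Condition (i): r(k − 1) = 116·4 = 464; λ(v − 1) = 4·119 = 476. Match? NO.
Condition (ii): bk = 2856·5 = 14280; vr = 120·116 = 13920. Match? NO.
Both conditions hold? NO.

NO


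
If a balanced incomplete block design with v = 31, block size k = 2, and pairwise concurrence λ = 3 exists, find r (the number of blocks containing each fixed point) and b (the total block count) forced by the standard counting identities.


Any 2-(v, k, λ) BIBD satisfies two necessary conditions:
  (i)  Each point sits in r blocks, and counting incidences through any fixed point gives r(k − 1) = λ(v − 1), so r = λ(v − 1)/(k − 1).
  (ii) Total incidences bk = vr, so b = vr/k.
Step 1: r = λ(v − 1)/(k − 1) = 3·(31 − 1)/(2 − 1) = 3·30/1 = 90/1 = 90.
Step 2: b = vr/k = 31·90/2 = 2790/2 = 1395.
Check integrality: r = 90 ∈ Z ✓, b = 1395 ∈ Z ✓.
(These identities are necessary conditions: they determine r and b for any design with these parameters, but do not by themselves prove that one exists.)

r = 90, b = 1395.
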